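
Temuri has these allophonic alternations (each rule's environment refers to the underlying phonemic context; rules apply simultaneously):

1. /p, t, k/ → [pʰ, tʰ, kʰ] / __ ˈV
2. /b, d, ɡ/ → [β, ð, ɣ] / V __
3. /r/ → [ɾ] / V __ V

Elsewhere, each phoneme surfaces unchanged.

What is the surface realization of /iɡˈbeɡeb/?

[iɣˈbeɣeβ]

/i/ stays [i].
/ɡ/ (between /i/ and /b/): immediately after a vowel, so rule 2 applies → [ɣ].
/b/ (between /ɡ/ and /e/): rule 2 targets it, but not immediately after a vowel → unchanged [b].
/e/ stays [e].
Rule 2 applies to /ɡ/ (between /e/ and /e/: immediately after a vowel) → [ɣ].
/e/ (between /ɡ/ and /b/) is unaffected → [e].
/b/ (word-final): immediately after a vowel, so rule 2 applies → [β].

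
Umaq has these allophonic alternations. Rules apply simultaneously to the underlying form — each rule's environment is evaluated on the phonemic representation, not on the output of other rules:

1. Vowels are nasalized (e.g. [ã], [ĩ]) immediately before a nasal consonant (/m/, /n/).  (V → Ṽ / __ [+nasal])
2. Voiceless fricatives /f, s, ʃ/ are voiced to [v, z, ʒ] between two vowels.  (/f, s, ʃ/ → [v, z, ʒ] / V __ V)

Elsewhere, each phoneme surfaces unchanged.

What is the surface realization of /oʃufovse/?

/o/ (word-initial) is in the target of rule 1 but the environment (before a nasal consonant) is not met → [o].
Rule 2 applies to /ʃ/ (between /o/ and /u/: between two vowels) → [ʒ].
/u/ — between /ʃ/ and /f/; rule 1 does not apply here → [u].
/f/ (between /u/ and /o/): between two vowels, so rule 2 applies → [v].
/o/ (between /f/ and /v/): rule 1 targets it, but not before a nasal consonant → unchanged [o].
/s/ (between /v/ and /e/): rule 2 targets it, but not between two vowels → unchanged [s].
/e/ (word-final) is in the target of rule 1 but the environment (before a nasal consonant) is not met → [e].

[oʒuvovse]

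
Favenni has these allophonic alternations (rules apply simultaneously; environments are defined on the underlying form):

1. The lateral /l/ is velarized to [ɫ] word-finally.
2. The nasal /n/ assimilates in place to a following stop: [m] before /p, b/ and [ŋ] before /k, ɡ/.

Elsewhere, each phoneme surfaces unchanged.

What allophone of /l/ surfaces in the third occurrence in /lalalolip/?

[l]

/l/ (between /a/ and /o/) fails the environment for rule 1, so it stays [l].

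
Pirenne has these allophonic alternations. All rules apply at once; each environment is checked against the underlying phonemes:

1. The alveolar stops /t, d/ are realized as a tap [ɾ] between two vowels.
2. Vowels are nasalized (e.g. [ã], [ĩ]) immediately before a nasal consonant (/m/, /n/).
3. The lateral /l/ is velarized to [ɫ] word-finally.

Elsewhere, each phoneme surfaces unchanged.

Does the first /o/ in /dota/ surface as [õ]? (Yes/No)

No

/o/ — between /d/ and /t/; rule 2 does not apply here → [o].
The actual realization is [o], not [õ].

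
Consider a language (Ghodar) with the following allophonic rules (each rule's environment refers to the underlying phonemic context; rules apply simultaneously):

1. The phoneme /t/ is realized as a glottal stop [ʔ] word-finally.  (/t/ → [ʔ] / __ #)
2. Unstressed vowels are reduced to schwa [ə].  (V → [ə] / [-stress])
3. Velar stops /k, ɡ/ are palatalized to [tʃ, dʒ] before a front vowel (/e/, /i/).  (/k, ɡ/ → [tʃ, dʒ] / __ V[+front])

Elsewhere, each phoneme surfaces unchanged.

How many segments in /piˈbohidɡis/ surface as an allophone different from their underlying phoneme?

4

Segments that undergo a rule: /i/ → [ə] (rule 2); /i/ → [ə] (rule 2); /ɡ/ → [dʒ] (rule 3); /i/ → [ə] (rule 2).
All other segments surface unchanged.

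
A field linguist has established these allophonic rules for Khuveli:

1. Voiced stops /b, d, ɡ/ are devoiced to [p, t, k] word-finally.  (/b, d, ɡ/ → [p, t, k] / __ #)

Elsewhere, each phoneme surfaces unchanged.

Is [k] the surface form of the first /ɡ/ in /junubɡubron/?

No

/ɡ/ (between /b/ and /u/) fails the environment for rule 1, so it stays [ɡ].
The actual realization is [ɡ], not [k].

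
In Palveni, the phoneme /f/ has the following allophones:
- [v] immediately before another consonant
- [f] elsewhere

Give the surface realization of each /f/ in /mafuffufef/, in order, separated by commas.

[f], [v], [f], [f], [f]

Occurrence 1 (position 3): no conditioning environment matches → elsewhere allophone [f].
Occurrence 2 (position 5): immediately before another consonant → [v].
Occurrence 3 (position 6): no conditioning environment matches → elsewhere allophone [f].
Occurrence 4 (position 8): no conditioning environment matches → elsewhere allophone [f].
Occurrence 5 (position 10): no conditioning environment matches → elsewhere allophone [f].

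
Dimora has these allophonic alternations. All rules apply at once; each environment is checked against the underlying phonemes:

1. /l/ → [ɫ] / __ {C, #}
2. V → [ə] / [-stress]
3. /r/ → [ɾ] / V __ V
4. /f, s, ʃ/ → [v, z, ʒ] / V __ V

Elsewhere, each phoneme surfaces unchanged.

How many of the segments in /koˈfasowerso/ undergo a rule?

Segments that undergo a rule: /o/ → [ə] (rule 2); /f/ → [v] (rule 4); /s/ → [z] (rule 4); /o/ → [ə] (rule 2); /e/ → [ə] (rule 2); /o/ → [ə] (rule 2).
All other segments surface unchanged.

6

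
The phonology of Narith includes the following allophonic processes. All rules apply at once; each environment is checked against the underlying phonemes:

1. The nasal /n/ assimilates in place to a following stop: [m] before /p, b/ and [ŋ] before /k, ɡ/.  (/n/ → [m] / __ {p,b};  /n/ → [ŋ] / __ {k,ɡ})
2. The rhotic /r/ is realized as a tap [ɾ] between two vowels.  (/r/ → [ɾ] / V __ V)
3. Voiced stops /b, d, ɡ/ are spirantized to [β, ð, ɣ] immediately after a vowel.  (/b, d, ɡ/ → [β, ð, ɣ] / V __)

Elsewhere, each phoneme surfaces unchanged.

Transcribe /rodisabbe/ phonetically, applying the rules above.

[roðisaβbe]

/r/ (word-initial) is in the target of rule 2 but the environment (between two vowels) is not met → [r].
/o/ stays [o].
/d/ (between /o/ and /i/): immediately after a vowel, so rule 3 applies → [ð].
/i/ (between /d/ and /s/) is unaffected → [i].
/s/ — not in any rule's target class → [s].
/a/ (between /s/ and /b/) is unaffected → [a].
/b/ (between /a/ and /b/) occurs immediately after a vowel → [β] by rule 3.
/b/ (between /b/ and /e/) fails the environment for rule 3, so it stays [b].
/e/ (word-final) is unaffected → [e].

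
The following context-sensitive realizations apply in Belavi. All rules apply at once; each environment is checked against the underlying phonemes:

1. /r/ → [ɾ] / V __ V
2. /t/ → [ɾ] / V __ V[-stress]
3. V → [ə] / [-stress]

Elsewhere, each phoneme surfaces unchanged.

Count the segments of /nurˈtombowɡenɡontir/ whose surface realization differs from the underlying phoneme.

Segments that undergo a rule: /u/ → [ə] (rule 3); /o/ → [ə] (rule 3); /e/ → [ə] (rule 3); /o/ → [ə] (rule 3); /i/ → [ə] (rule 3).
All other segments surface unchanged.

5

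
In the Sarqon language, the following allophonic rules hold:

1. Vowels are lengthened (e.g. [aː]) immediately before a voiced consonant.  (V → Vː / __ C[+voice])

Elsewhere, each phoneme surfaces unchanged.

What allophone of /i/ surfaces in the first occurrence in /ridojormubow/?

/i/ (between /r/ and /d/) occurs before a voiced consonant → [iː] by rule 1.

[iː]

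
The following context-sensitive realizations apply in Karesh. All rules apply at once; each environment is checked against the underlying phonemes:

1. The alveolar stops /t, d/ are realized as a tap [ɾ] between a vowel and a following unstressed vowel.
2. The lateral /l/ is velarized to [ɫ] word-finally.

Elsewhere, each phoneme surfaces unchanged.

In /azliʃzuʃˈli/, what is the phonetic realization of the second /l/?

[l]

/l/ (between /ʃ/ and /i/) is in the target of rule 2 but the environment (word-finally) is not met → [l].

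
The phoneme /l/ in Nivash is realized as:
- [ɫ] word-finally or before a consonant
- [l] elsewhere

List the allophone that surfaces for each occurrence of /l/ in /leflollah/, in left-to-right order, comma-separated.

[l], [l], [ɫ], [l]

Occurrence 1 (position 1): no conditioning environment matches → elsewhere allophone [l].
Occurrence 2 (position 4): no conditioning environment matches → elsewhere allophone [l].
Occurrence 3 (position 6): word-finally or before a consonant → [ɫ].
Occurrence 4 (position 7): no conditioning environment matches → elsewhere allophone [l].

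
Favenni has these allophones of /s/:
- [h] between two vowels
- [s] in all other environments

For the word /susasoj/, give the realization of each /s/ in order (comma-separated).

[s], [h], [h]

Occurrence 1 (position 1): no conditioning environment matches → elsewhere allophone [s].
Occurrence 2 (position 3): between two vowels → [h].
Occurrence 3 (position 5): between two vowels → [h].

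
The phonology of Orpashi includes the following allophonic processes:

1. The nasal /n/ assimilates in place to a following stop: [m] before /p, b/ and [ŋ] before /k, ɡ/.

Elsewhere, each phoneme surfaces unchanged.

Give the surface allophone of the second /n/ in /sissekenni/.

[n]

/n/ — between /n/ and /i/; rule 1 does not apply here → [n].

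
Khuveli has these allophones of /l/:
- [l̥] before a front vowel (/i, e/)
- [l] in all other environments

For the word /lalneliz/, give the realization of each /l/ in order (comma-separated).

[l], [l], [l̥]

Occurrence 1 (position 1): no conditioning environment matches → elsewhere allophone [l].
Occurrence 2 (position 3): no conditioning environment matches → elsewhere allophone [l].
Occurrence 3 (position 6): before a front vowel (/i, e/) → [l̥].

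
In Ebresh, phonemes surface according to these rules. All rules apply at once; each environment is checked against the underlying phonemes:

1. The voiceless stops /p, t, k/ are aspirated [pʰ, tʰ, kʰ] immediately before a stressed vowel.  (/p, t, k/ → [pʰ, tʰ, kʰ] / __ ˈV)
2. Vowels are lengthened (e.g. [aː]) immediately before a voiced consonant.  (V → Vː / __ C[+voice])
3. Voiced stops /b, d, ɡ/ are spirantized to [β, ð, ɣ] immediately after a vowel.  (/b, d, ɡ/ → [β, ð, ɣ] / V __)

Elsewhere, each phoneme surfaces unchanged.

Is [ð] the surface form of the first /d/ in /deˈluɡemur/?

/d/ (word-initial): rule 3 targets it, but not immediately after a vowel → unchanged [d].
The actual realization is [d], not [ð].

No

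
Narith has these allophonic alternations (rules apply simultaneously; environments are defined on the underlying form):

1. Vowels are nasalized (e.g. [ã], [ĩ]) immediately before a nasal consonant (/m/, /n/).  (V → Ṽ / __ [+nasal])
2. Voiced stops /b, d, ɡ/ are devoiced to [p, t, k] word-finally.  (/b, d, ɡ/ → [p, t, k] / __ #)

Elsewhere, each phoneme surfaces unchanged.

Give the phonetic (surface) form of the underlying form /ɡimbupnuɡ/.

/ɡ/ — word-initial; rule 2 does not apply here → [ɡ].
Rule 1 applies to /i/ (between /ɡ/ and /m/: before a nasal consonant) → [ĩ].
/m/ — not in any rule's target class → [m].
/b/ (between /m/ and /u/) fails the environment for rule 2, so it stays [b].
/u/ (between /b/ and /p/): rule 1 targets it, but not before a nasal consonant → unchanged [u].
/p/ — not in any rule's target class → [p].
/n/ (between /p/ and /u/) is unaffected → [n].
/u/ (between /n/ and /ɡ/) is in the target of rule 1 but the environment (before a nasal consonant) is not met → [u].
Rule 2 applies to /ɡ/ (word-final: word-finally) → [k].

[ɡĩmbupnuk]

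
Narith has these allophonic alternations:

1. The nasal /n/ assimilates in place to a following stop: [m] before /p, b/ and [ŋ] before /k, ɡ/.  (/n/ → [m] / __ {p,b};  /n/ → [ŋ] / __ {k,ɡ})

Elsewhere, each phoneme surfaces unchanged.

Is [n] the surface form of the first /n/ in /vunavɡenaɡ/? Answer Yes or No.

/n/ (between /u/ and /a/) fails the environment for rule 1, so it stays [n].
The actual realization is [n], which matches [n].

Yes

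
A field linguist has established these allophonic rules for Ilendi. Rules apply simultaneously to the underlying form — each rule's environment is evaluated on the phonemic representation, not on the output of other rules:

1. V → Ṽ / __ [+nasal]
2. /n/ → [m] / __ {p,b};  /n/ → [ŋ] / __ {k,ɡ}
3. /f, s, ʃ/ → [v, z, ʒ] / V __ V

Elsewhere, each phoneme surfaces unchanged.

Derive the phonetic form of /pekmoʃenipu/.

[pekmoʒẽnipu]

/e/ (between /p/ and /k/): rule 1 targets it, but not before a nasal consonant → unchanged [e].
/o/ (between /m/ and /ʃ/): rule 1 targets it, but not before a nasal consonant → unchanged [o].
Rule 3 applies to /ʃ/ (between /o/ and /e/: between two vowels) → [ʒ].
/e/ (between /ʃ/ and /n/) occurs before a nasal consonant → [ẽ] by rule 1.
/n/ (between /e/ and /i/) fails the environment for rule 2, so it stays [n].
/i/ (between /n/ and /p/) fails the environment for rule 1, so it stays [i].
/u/ (word-final): rule 1 targets it, but not before a nasal consonant → unchanged [u].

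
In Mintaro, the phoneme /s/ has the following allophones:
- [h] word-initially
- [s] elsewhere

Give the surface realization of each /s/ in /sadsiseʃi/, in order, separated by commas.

[h], [s], [s]

Occurrence 1 (position 1): word-initially → [h].
Occurrence 2 (position 4): no conditioning environment matches → elsewhere allophone [s].
Occurrence 3 (position 6): no conditioning environment matches → elsewhere allophone [s].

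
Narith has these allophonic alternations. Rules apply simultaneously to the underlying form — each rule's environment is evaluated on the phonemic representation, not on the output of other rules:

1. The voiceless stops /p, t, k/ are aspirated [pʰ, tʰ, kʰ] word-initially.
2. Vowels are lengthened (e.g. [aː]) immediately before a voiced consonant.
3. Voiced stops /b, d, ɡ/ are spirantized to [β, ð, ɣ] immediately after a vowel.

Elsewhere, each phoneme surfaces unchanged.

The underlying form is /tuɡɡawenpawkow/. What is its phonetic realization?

/t/ meets the environment for rule 1 (word-initially) → [tʰ].
/u/ (between /t/ and /ɡ/) occurs before a voiced consonant → [uː] by rule 2.
Rule 3 applies to /ɡ/ (between /u/ and /ɡ/: immediately after a vowel) → [ɣ].
/ɡ/ — between /ɡ/ and /a/; rule 3 does not apply here → [ɡ].
/a/ — between /ɡ/ and /w/, before a voiced consonant — surfaces as [aː] (rule 2).
/w/ (between /a/ and /e/): no rule targets it → [w].
/e/ meets the environment for rule 2 (before a voiced consonant) → [eː].
/n/ stays [n].
/p/ (between /n/ and /a/) fails the environment for rule 1, so it stays [p].
/a/ (between /p/ and /w/) occurs before a voiced consonant → [aː] by rule 2.
/w/ stays [w].
/k/ (between /w/ and /o/): rule 1 targets it, but not word-initially → unchanged [k].
/o/ — between /k/ and /w/, before a voiced consonant — surfaces as [oː] (rule 2).
/w/ — not in any rule's target class → [w].

[tʰuːɣɡaːweːnpaːwkoːw]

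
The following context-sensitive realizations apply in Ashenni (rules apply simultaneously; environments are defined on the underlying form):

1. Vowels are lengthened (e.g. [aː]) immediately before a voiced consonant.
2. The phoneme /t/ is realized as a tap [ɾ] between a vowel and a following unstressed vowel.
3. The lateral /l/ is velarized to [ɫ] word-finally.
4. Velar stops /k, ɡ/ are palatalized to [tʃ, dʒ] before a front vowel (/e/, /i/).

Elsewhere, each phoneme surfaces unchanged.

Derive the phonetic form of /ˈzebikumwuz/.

/z/ (word-initial): no rule targets it → [z].
Rule 1 applies to /e/ (between /z/ and /b/: before a voiced consonant) → [eː].
/b/ (between /e/ and /i/) is unaffected → [b].
/i/ (between /b/ and /k/) is in the target of rule 1 but the environment (before a voiced consonant) is not met → [i].
/k/ (between /i/ and /u/): rule 4 targets it, but not before a front vowel → unchanged [k].
/u/ (between /k/ and /m/): before a voiced consonant, so rule 1 applies → [uː].
/m/ — not in any rule's target class → [m].
/w/ (between /m/ and /u/): no rule targets it → [w].
/u/ — between /w/ and /z/, before a voiced consonant — surfaces as [uː] (rule 1).
/z/ — not in any rule's target class → [z].

[ˈzeːbikuːmwuːz]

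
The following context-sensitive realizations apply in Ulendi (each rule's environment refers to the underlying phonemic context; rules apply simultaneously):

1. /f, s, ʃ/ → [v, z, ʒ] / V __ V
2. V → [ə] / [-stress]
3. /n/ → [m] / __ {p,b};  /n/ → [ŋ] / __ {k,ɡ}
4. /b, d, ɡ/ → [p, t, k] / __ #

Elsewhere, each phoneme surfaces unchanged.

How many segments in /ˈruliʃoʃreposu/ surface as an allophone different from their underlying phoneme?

Segments that undergo a rule: /i/ → [ə] (rule 2); /ʃ/ → [ʒ] (rule 1); /o/ → [ə] (rule 2); /e/ → [ə] (rule 2); /o/ → [ə] (rule 2); /s/ → [z] (rule 1); /u/ → [ə] (rule 2).
All other segments surface unchanged.

7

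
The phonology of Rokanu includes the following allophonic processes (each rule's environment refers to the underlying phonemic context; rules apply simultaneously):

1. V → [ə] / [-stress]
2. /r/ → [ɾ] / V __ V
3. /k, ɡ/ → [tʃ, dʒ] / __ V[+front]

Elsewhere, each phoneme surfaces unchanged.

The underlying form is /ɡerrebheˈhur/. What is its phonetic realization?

[dʒərrəbhəˈhur]

/ɡ/ meets the environment for rule 3 (before a front vowel) → [dʒ].
/e/ (between /ɡ/ and /r/) occurs in an unstressed syllable → [ə] by rule 1.
/r/ — between /e/ and /r/; rule 2 does not apply here → [r].
/r/ (between /r/ and /e/): rule 2 targets it, but not between two vowels → unchanged [r].
/e/ meets the environment for rule 1 (in an unstressed syllable) → [ə].
/b/ (between /e/ and /h/): no rule targets it → [b].
/h/ — not in any rule's target class → [h].
/e/ — between /h/ and /h/, in an unstressed syllable — surfaces as [ə] (rule 1).
/h/ (between /e/ and /u/) is unaffected → [h].
/u/ (between /h/ and /r/) is in the target of rule 1 but the environment (in an unstressed syllable) is not met → [u].
/r/ (word-final) fails the environment for rule 2, so it stays [r].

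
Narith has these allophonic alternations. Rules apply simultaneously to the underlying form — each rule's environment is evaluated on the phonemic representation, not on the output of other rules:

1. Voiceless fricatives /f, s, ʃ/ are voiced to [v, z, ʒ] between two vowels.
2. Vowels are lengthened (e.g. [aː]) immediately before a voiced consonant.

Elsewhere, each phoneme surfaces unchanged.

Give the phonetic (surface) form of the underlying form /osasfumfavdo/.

[ozasfuːmfaːvdo]

/o/ — word-initial; rule 2 does not apply here → [o].
Rule 1 applies to /s/ (between /o/ and /a/: between two vowels) → [z].
/a/ (between /s/ and /s/) is in the target of rule 2 but the environment (before a voiced consonant) is not met → [a].
/s/ (between /a/ and /f/) fails the environment for rule 1, so it stays [s].
/f/ (between /s/ and /u/) is in the target of rule 1 but the environment (between two vowels) is not met → [f].
/u/ — between /f/ and /m/, before a voiced consonant — surfaces as [uː] (rule 2).
/m/ (between /u/ and /f/) is unaffected → [m].
/f/ — between /m/ and /a/; rule 1 does not apply here → [f].
/a/ (between /f/ and /v/) occurs before a voiced consonant → [aː] by rule 2.
/v/ stays [v].
/d/ (between /v/ and /o/) is unaffected → [d].
/o/ — word-final; rule 2 does not apply here → [o].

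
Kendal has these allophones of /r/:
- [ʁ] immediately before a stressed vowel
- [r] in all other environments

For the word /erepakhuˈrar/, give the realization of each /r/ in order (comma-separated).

Occurrence 1 (position 2): no conditioning environment matches → elsewhere allophone [r].
Occurrence 2 (position 9): immediately before a stressed vowel → [ʁ].
Occurrence 3 (position 11): no conditioning environment matches → elsewhere allophone [r].

[r], [ʁ], [r]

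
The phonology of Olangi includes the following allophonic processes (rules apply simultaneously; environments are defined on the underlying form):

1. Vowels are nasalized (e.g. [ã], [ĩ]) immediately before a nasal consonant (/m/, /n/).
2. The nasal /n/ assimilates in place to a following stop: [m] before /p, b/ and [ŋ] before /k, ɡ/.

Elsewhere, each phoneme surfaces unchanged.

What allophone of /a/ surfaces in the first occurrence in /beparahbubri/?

/a/ — between /p/ and /r/; rule 1 does not apply here → [a].

[a]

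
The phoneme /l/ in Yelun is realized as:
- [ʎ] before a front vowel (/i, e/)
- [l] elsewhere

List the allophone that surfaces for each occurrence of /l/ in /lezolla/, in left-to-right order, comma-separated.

[ʎ], [l], [l]

Occurrence 1 (position 1): before a front vowel (/i, e/) → [ʎ].
Occurrence 2 (position 5): no conditioning environment matches → elsewhere allophone [l].
Occurrence 3 (position 6): no conditioning environment matches → elsewhere allophone [l].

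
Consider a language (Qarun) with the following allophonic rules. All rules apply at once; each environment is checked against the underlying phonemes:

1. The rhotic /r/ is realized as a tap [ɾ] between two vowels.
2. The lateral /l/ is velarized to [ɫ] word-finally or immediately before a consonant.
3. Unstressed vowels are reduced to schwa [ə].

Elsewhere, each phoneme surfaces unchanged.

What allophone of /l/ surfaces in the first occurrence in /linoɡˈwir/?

/l/ (word-initial) fails the environment for rule 2, so it stays [l].

[l]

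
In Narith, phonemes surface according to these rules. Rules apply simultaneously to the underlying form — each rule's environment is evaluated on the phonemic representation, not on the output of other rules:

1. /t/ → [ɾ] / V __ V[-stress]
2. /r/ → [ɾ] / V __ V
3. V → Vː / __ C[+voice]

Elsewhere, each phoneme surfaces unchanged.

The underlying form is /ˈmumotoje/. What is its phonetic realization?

[ˈmuːmoɾoːje]

/m/ (word-initial) is unaffected → [m].
/u/ (between /m/ and /m/): before a voiced consonant, so rule 3 applies → [uː].
/m/ — not in any rule's target class → [m].
/o/ — between /m/ and /t/; rule 3 does not apply here → [o].
/t/ — between /o/ and /o/, between a vowel and a following unstressed vowel — surfaces as [ɾ] (rule 1).
/o/ (between /t/ and /j/) occurs before a voiced consonant → [oː] by rule 3.
/j/ stays [j].
/e/ — word-final; rule 3 does not apply here → [e].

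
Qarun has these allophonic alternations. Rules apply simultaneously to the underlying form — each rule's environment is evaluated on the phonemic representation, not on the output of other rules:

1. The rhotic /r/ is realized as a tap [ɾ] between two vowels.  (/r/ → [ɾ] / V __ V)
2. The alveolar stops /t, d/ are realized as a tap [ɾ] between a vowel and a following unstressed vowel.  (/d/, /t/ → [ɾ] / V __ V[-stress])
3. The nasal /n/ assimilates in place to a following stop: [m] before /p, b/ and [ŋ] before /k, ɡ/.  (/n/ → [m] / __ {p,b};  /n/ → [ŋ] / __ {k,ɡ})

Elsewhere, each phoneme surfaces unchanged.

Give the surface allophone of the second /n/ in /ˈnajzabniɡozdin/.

/n/ (between /b/ and /i/): rule 3 targets it, but not before a labial or velar stop → unchanged [n].

[n]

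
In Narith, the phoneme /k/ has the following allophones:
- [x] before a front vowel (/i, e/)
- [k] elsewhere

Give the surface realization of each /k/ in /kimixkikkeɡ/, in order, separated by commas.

Occurrence 1 (position 1): before a front vowel (/i, e/) → [x].
Occurrence 2 (position 6): before a front vowel (/i, e/) → [x].
Occurrence 3 (position 8): no conditioning environment matches → elsewhere allophone [k].
Occurrence 4 (position 9): before a front vowel (/i, e/) → [x].

[x], [x], [k], [x]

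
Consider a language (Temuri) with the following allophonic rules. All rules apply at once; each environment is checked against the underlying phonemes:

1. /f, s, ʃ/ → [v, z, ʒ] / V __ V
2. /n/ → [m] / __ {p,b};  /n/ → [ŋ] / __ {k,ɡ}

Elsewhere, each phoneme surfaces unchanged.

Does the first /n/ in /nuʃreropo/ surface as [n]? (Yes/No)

Yes

/n/ (word-initial): rule 2 targets it, but not before a labial or velar stop → unchanged [n].
The actual realization is [n], which matches [n].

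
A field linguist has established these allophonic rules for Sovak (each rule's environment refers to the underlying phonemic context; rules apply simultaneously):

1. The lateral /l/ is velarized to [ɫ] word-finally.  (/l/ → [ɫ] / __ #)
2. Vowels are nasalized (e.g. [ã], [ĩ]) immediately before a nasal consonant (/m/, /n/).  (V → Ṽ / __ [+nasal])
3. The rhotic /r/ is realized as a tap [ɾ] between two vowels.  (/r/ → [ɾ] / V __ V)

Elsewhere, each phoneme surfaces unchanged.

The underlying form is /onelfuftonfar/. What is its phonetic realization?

[õnelfuftõnfar]

/o/ (word-initial) occurs before a nasal consonant → [õ] by rule 2.
/n/ — not in any rule's target class → [n].
/e/ (between /n/ and /l/) fails the environment for rule 2, so it stays [e].
/l/ (between /e/ and /f/) fails the environment for rule 1, so it stays [l].
/f/ (between /l/ and /u/) is unaffected → [f].
/u/ (between /f/ and /f/) is in the target of rule 2 but the environment (before a nasal consonant) is not met → [u].
/f/ (between /u/ and /t/): no rule targets it → [f].
/t/ — not in any rule's target class → [t].
/o/ — between /t/ and /n/, before a nasal consonant — surfaces as [õ] (rule 2).
/n/ — not in any rule's target class → [n].
/f/ (between /n/ and /a/) is unaffected → [f].
/a/ (between /f/ and /r/) is in the target of rule 2 but the environment (before a nasal consonant) is not met → [a].
/r/ (word-final) is in the target of rule 3 but the environment (between two vowels) is not met → [r].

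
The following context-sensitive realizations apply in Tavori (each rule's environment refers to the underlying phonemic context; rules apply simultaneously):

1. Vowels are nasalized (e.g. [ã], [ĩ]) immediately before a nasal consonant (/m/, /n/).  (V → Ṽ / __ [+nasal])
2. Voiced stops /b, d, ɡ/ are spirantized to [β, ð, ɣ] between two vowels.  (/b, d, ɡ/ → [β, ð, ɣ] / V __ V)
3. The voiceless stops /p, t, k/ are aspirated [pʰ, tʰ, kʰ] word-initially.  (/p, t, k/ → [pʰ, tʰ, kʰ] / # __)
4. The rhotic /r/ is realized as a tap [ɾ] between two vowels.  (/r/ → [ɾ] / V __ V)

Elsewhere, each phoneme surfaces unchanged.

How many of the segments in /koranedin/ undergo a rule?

Segments that undergo a rule: /k/ → [kʰ] (rule 3); /r/ → [ɾ] (rule 4); /a/ → [ã] (rule 1); /d/ → [ð] (rule 2); /i/ → [ĩ] (rule 1).
All other segments surface unchanged.

5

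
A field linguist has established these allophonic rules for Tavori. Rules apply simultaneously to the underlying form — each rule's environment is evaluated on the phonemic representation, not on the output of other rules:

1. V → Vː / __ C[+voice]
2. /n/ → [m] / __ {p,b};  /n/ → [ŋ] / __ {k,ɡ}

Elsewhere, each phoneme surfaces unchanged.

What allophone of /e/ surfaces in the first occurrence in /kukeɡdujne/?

/e/ — between /k/ and /ɡ/, before a voiced consonant — surfaces as [eː] (rule 1).

[eː]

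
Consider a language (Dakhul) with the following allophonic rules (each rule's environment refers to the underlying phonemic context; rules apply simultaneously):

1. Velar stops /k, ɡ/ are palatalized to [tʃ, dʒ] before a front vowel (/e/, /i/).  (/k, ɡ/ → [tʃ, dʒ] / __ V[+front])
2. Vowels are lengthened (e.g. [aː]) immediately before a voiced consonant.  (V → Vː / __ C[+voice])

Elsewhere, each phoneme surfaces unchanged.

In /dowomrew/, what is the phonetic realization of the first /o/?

[oː]

/o/ meets the environment for rule 2 (before a voiced consonant) → [oː].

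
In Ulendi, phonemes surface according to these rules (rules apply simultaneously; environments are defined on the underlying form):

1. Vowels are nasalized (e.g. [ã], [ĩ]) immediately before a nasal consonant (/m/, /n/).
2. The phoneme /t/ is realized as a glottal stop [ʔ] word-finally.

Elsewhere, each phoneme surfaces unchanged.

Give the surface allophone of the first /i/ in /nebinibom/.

[ĩ]

/i/ — between /b/ and /n/, before a nasal consonant — surfaces as [ĩ] (rule 1).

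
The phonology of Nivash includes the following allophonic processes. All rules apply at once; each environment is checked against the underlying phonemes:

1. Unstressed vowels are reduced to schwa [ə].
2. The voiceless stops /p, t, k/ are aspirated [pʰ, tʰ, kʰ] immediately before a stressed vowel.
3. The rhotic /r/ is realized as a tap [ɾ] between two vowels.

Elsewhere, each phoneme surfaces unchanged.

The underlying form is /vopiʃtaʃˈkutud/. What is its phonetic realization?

/v/ stays [v].
Rule 1 applies to /o/ (between /v/ and /p/: in an unstressed syllable) → [ə].
/p/ (between /o/ and /i/) is in the target of rule 2 but the environment (immediately before a stressed vowel) is not met → [p].
/i/ (between /p/ and /ʃ/) occurs in an unstressed syllable → [ə] by rule 1.
/ʃ/ stays [ʃ].
/t/ — between /ʃ/ and /a/; rule 2 does not apply here → [t].
/a/ — between /t/ and /ʃ/, in an unstressed syllable — surfaces as [ə] (rule 1).
/ʃ/ (between /a/ and /k/): no rule targets it → [ʃ].
/k/ (between /ʃ/ and /u/): immediately before a stressed vowel, so rule 2 applies → [kʰ].
/u/ (between /k/ and /t/): rule 1 targets it, but not in an unstressed syllable → unchanged [u].
/t/ (between /u/ and /u/): rule 2 targets it, but not immediately before a stressed vowel → unchanged [t].
Rule 1 applies to /u/ (between /t/ and /d/: in an unstressed syllable) → [ə].
/d/ (word-final): no rule targets it → [d].

[vəpəʃtəʃˈkʰutəd]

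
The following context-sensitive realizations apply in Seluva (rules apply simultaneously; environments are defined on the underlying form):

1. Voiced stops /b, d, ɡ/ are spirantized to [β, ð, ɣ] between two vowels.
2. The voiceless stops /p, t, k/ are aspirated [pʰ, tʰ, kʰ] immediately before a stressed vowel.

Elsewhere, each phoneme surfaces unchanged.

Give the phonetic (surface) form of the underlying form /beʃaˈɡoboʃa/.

[beʃaˈɣoβoʃa]

/b/ (word-initial): rule 1 targets it, but not between two vowels → unchanged [b].
/ɡ/ — between /a/ and /o/, between two vowels — surfaces as [ɣ] (rule 1).
Rule 1 applies to /b/ (between /o/ and /o/: between two vowels) → [β].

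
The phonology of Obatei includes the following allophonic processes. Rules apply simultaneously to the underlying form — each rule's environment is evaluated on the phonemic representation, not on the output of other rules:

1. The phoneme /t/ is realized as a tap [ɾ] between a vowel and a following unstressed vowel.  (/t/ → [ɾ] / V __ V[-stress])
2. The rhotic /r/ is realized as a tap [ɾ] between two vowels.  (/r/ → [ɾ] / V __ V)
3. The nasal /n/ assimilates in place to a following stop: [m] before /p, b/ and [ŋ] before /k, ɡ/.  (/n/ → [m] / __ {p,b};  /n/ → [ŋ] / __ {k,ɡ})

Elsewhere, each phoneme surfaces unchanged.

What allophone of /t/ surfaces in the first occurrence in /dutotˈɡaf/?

/t/ (between /u/ and /o/) occurs between a vowel and a following unstressed vowel → [ɾ] by rule 1.

[ɾ]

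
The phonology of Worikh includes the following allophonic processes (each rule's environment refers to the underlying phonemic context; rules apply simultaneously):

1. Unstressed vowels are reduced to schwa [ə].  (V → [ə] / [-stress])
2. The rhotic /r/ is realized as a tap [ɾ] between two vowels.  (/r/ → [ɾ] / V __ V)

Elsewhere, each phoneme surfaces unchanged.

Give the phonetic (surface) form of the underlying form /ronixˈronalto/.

/r/ (word-initial) is in the target of rule 2 but the environment (between two vowels) is not met → [r].
Rule 1 applies to /o/ (between /r/ and /n/: in an unstressed syllable) → [ə].
/i/ meets the environment for rule 1 (in an unstressed syllable) → [ə].
/r/ — between /x/ and /o/; rule 2 does not apply here → [r].
/o/ (between /r/ and /n/): rule 1 targets it, but not in an unstressed syllable → unchanged [o].
/a/ meets the environment for rule 1 (in an unstressed syllable) → [ə].
/o/ meets the environment for rule 1 (in an unstressed syllable) → [ə].

[rənəxˈronəltə]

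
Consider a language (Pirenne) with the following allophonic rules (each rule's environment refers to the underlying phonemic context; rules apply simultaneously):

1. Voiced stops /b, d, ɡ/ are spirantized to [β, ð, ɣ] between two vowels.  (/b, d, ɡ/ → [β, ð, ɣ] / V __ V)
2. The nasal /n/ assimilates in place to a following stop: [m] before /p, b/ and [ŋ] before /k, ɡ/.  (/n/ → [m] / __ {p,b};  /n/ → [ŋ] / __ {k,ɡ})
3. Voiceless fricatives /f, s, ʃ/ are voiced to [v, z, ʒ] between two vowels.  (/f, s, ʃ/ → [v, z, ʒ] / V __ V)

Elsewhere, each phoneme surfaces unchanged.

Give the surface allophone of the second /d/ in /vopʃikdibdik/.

[d]

/d/ — between /b/ and /i/; rule 1 does not apply here → [d].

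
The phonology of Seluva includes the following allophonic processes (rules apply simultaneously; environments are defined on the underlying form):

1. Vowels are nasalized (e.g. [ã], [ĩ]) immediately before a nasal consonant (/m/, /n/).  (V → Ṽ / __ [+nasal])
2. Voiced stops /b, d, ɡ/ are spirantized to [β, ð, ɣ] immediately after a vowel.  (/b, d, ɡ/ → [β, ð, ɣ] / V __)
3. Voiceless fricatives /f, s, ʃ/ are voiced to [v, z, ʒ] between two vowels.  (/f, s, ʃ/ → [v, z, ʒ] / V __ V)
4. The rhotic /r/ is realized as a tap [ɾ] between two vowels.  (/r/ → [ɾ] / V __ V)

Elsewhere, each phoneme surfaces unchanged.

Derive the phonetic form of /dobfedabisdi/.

/d/ (word-initial): rule 2 targets it, but not immediately after a vowel → unchanged [d].
/o/ (between /d/ and /b/): rule 1 targets it, but not before a nasal consonant → unchanged [o].
Rule 2 applies to /b/ (between /o/ and /f/: immediately after a vowel) → [β].
/f/ — between /b/ and /e/; rule 3 does not apply here → [f].
/e/ (between /f/ and /d/): rule 1 targets it, but not before a nasal consonant → unchanged [e].
/d/ (between /e/ and /a/): immediately after a vowel, so rule 2 applies → [ð].
/a/ — between /d/ and /b/; rule 1 does not apply here → [a].
/b/ (between /a/ and /i/) occurs immediately after a vowel → [β] by rule 2.
/i/ (between /b/ and /s/) fails the environment for rule 1, so it stays [i].
/s/ (between /i/ and /d/): rule 3 targets it, but not between two vowels → unchanged [s].
/d/ (between /s/ and /i/) fails the environment for rule 2, so it stays [d].
/i/ (word-final): rule 1 targets it, but not before a nasal consonant → unchanged [i].

[doβfeðaβisdi]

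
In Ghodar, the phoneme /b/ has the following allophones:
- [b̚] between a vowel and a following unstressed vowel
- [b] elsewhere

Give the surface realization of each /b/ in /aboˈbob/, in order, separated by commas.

Occurrence 1 (position 2): between a vowel and a following unstressed vowel → [b̚].
Occurrence 2 (position 4): no conditioning environment matches → elsewhere allophone [b].
Occurrence 3 (position 6): no conditioning environment matches → elsewhere allophone [b].

[b̚], [b], [b]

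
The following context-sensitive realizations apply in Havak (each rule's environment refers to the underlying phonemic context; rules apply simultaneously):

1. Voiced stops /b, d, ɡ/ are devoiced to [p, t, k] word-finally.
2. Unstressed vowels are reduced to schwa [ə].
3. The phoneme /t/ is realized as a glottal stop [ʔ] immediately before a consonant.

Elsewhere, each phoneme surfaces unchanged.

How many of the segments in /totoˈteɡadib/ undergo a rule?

Segments that undergo a rule: /o/ → [ə] (rule 2); /o/ → [ə] (rule 2); /a/ → [ə] (rule 2); /i/ → [ə] (rule 2); /b/ → [p] (rule 1).
All other segments surface unchanged.

5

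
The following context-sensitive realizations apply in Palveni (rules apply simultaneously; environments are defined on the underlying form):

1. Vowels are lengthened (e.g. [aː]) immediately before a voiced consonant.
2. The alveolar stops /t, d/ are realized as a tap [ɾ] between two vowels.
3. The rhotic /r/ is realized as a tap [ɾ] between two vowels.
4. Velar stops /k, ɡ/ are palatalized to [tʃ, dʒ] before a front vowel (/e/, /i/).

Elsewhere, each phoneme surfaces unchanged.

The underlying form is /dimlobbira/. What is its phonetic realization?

[diːmloːbbiːɾa]

/d/ — word-initial; rule 2 does not apply here → [d].
/i/ (between /d/ and /m/): before a voiced consonant, so rule 1 applies → [iː].
/m/ stays [m].
/l/ stays [l].
Rule 1 applies to /o/ (between /l/ and /b/: before a voiced consonant) → [oː].
/b/ — not in any rule's target class → [b].
/b/ — not in any rule's target class → [b].
/i/ (between /b/ and /r/): before a voiced consonant, so rule 1 applies → [iː].
/r/ meets the environment for rule 3 (between two vowels) → [ɾ].
/a/ (word-final): rule 1 targets it, but not before a voiced consonant → unchanged [a].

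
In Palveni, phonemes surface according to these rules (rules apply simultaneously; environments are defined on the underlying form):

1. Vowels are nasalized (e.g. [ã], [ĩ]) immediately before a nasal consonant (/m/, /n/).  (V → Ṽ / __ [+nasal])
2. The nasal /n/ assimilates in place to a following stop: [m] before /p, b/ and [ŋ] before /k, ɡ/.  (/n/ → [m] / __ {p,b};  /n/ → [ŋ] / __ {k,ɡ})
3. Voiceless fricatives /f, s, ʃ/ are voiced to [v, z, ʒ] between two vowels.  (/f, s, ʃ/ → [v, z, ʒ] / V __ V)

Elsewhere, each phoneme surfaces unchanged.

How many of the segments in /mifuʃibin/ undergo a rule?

Segments that undergo a rule: /f/ → [v] (rule 3); /ʃ/ → [ʒ] (rule 3); /i/ → [ĩ] (rule 1).
All other segments surface unchanged.

3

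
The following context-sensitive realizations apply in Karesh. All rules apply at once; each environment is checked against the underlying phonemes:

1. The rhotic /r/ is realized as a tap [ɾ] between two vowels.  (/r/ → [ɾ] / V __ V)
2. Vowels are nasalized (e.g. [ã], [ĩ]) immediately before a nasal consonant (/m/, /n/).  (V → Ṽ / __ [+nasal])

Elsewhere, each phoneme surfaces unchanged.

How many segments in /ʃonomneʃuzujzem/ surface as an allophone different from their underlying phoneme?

Segments that undergo a rule: /o/ → [õ] (rule 2); /o/ → [õ] (rule 2); /e/ → [ẽ] (rule 2).
All other segments surface unchanged.

3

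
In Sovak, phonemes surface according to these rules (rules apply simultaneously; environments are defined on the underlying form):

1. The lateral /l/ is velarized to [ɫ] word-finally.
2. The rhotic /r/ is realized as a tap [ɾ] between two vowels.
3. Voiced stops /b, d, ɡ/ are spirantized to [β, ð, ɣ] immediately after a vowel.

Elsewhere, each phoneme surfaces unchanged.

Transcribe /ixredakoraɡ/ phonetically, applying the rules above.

[ixreðakoɾaɣ]

/r/ (between /x/ and /e/): rule 2 targets it, but not between two vowels → unchanged [r].
Rule 3 applies to /d/ (between /e/ and /a/: immediately after a vowel) → [ð].
/r/ meets the environment for rule 2 (between two vowels) → [ɾ].
Rule 3 applies to /ɡ/ (word-final: immediately after a vowel) → [ɣ].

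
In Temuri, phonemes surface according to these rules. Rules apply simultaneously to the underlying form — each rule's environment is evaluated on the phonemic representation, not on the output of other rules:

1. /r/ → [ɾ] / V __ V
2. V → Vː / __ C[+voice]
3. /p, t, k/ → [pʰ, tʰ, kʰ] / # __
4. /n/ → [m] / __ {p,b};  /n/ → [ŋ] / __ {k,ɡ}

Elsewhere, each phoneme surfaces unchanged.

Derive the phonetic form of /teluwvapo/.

[tʰeːluːwvapo]

/t/ meets the environment for rule 3 (word-initially) → [tʰ].
Rule 2 applies to /e/ (between /t/ and /l/: before a voiced consonant) → [eː].
/u/ meets the environment for rule 2 (before a voiced consonant) → [uː].
/a/ — between /v/ and /p/; rule 2 does not apply here → [a].
/p/ (between /a/ and /o/) is in the target of rule 3 but the environment (word-initially) is not met → [p].
/o/ (word-final): rule 2 targets it, but not before a voiced consonant → unchanged [o].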